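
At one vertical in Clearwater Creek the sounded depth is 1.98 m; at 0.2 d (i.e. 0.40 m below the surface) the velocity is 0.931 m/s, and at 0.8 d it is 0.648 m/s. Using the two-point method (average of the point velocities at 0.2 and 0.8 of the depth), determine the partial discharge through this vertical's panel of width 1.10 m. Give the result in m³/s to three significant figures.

1.72 m³/s

v̄ = (0.931 + 0.648) / 2 = 0.7895 m/s
q = v̄ × d × w = 0.7895 × 1.98 × 1.10 = 1.720 m³/s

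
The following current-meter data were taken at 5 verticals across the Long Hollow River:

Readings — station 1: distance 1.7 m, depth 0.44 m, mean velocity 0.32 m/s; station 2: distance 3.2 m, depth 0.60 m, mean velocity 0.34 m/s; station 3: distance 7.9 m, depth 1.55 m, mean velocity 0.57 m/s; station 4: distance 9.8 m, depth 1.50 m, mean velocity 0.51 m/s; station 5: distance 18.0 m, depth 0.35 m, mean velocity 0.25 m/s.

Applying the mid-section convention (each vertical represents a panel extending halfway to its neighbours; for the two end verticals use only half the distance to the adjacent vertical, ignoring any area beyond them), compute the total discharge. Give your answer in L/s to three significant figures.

7880 L/s

w_1 = (3.2 − 1.7)/2 = 0.75 m; q_1 = 0.32 × 0.44 × 0.75 = 0.1056 m³/s
w_2 = (7.9 − 1.7)/2 = 3.1 m; q_2 = 0.34 × 0.60 × 3.1 = 0.6324 m³/s
w_3 = (9.8 − 3.2)/2 = 3.3 m; q_3 = 0.57 × 1.55 × 3.3 = 2.916 m³/s
w_4 = (18.0 − 7.9)/2 = 5.05 m; q_4 = 0.51 × 1.50 × 5.05 = 3.863 m³/s
w_5 = (18.0 − 9.8)/2 = 4.1 m; q_5 = 0.25 × 0.35 × 4.1 = 0.3588 m³/s
Q = Σ qᵢ = 7.876 m³/s
= 7.876 × 1000 = 7876 L/s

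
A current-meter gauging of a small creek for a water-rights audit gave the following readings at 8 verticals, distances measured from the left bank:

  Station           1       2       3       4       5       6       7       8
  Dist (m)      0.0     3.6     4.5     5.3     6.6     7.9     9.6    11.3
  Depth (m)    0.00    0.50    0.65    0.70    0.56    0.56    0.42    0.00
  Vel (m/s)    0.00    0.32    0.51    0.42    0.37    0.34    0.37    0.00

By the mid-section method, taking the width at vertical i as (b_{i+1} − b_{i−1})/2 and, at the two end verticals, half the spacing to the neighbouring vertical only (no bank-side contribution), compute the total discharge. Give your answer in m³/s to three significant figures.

1.77 m³/s

w_2 = (4.5 − 0.0)/2 = 2.25 m; q_2 = 0.32 × 0.50 × 2.25 = 0.3600 m³/s
w_3 = (5.3 − 3.6)/2 = 0.85 m; q_3 = 0.51 × 0.65 × 0.85 = 0.2818 m³/s
w_4 = (6.6 − 4.5)/2 = 1.05 m; q_4 = 0.42 × 0.70 × 1.05 = 0.3087 m³/s
w_5 = (7.9 − 5.3)/2 = 1.3 m; q_5 = 0.37 × 0.56 × 1.3 = 0.2694 m³/s
w_6 = (9.6 − 6.6)/2 = 1.5 m; q_6 = 0.34 × 0.56 × 1.5 = 0.2856 m³/s
w_7 = (11.3 − 7.9)/2 = 1.7 m; q_7 = 0.37 × 0.42 × 1.7 = 0.2642 m³/s
Stations 1, 8 contribute zero (depth or velocity is 0).
Q = Σ qᵢ = 1.770 m³/s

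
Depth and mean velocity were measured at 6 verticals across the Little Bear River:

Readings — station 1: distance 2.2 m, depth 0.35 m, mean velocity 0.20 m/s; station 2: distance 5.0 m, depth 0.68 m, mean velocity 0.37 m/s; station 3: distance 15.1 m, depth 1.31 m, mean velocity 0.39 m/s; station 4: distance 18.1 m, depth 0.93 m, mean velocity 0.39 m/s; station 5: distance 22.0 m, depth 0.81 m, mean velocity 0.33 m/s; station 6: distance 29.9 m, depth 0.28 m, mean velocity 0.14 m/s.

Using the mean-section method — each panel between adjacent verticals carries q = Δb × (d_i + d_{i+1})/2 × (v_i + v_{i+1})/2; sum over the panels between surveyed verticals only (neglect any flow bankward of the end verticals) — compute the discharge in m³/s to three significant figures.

7.77 m³/s

Panel 1-2: Δb = 2.8 m, d̄ = (0.35+0.68)/2 = 0.515, v̄ = (0.20+0.37)/2 = 0.285 → q = 2.8×0.515×0.285 = 0.4110 m³/s
Panel 2-3: Δb = 10.1 m, d̄ = (0.68+1.31)/2 = 0.995, v̄ = (0.37+0.39)/2 = 0.38 → q = 10.1×0.995×0.38 = 3.819 m³/s
Panel 3-4: Δb = 3 m, d̄ = (1.31+0.93)/2 = 1.12, v̄ = (0.39+0.39)/2 = 0.39 → q = 3×1.12×0.39 = 1.310 m³/s
Panel 4-5: Δb = 3.9 m, d̄ = (0.93+0.81)/2 = 0.87, v̄ = (0.39+0.33)/2 = 0.36 → q = 3.9×0.87×0.36 = 1.221 m³/s
Panel 5-6: Δb = 7.9 m, d̄ = (0.81+0.28)/2 = 0.545, v̄ = (0.33+0.14)/2 = 0.235 → q = 7.9×0.545×0.235 = 1.012 m³/s
Q = Σ q = 7.773 m³/s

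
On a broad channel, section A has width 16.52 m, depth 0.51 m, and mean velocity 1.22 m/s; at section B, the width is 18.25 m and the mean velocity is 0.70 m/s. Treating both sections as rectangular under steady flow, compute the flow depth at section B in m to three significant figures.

0.805 m

Q = A₁V₁ = (16.52×0.51) × 1.22 = 10.28 m³/s
d₂ = Q/(b₂ V₂) = 10.28/(18.25×0.70) = 0.8046 m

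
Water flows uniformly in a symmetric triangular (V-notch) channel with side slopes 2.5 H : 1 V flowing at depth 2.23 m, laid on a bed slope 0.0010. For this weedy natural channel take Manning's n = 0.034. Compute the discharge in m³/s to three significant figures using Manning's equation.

11.8 m³/s

A = z·y² = 2.5×2.23² = 12.43 m²
P = 2y√(1+z²) = 2×2.23×√(1+2.5²) = 12.01 m
R = A/P = 12.43/12.01 = 1.035 m
Q = (1/n)·A·R^(2/3)·S^(1/2) = (1/0.034) × 12.43 × 1.035^(2/3) × 0.0010^(1/2) = 11.83 m³/s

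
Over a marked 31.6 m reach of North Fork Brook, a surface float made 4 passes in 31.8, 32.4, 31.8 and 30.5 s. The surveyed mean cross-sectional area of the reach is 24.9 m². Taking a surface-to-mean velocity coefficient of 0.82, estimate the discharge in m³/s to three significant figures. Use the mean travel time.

20.4 m³/s

t̄ = (31.8 + 32.4 + 31.8 + 30.5) / 4 = 31.625 s
v_surface = L / t̄ = 31.6 / 31.625 = 0.9992 m/s
v_mean = 0.82 × 0.9992 = 0.8194 m/s
Q = A × v_mean = 24.9 × 0.8194 = 20.40 m³/s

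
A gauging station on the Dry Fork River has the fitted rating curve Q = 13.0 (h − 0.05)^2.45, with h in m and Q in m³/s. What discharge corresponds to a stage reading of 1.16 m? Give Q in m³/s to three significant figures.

16.8 m³/s

Q = 13.0 × (1.16 − 0.05)^2.45 = 13.0 × 1.11^2.45 = 16.79 m³/s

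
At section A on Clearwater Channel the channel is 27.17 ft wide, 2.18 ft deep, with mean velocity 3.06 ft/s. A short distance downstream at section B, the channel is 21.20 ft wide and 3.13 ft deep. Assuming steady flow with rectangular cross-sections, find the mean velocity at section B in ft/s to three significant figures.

2.73 ft/s

Q = A₁V₁ = (27.17×2.18) × 3.06 = 181.2 ft³/s
A₂ = 21.20 × 3.13 = 66.36 ft²
V₂ = Q/A₂ = 181.2/66.36 = 2.731 ft/s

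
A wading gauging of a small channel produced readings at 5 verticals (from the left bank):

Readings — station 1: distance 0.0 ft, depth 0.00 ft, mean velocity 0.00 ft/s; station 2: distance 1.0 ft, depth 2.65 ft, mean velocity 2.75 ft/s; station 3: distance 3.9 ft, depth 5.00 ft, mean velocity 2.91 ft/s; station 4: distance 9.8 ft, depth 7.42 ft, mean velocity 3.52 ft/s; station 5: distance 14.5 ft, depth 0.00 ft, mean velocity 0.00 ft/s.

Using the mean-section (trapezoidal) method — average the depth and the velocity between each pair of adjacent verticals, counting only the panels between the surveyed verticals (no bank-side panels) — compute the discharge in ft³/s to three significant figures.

182 ft³/s

Panel 1-2: Δb = 1 ft, d̄ = (0.00+2.65)/2 = 1.325, v̄ = (0.00+2.75)/2 = 1.375 → q = 1×1.325×1.375 = 1.822 ft³/s
Panel 2-3: Δb = 2.9 ft, d̄ = (2.65+5.00)/2 = 3.825, v̄ = (2.75+2.91)/2 = 2.83 → q = 2.9×3.825×2.83 = 31.39 ft³/s
Panel 3-4: Δb = 5.9 ft, d̄ = (5.00+7.42)/2 = 6.21, v̄ = (2.91+3.52)/2 = 3.215 → q = 5.9×6.21×3.215 = 117.8 ft³/s
Panel 4-5: Δb = 4.7 ft, d̄ = (7.42+0.00)/2 = 3.71, v̄ = (3.52+0.00)/2 = 1.76 → q = 4.7×3.71×1.76 = 30.69 ft³/s
Q = Σ q = 181.7 ft³/s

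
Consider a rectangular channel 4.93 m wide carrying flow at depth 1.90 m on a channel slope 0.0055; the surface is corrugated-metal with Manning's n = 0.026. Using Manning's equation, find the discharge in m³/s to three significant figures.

A = b·y = 4.93 × 1.90 = 9.367 m²
P = b + 2y = 4.93 + 2×1.90 = 8.730 m
R = A/P = 9.367/8.730 = 1.073 m
Q = (1/n)·A·R^(2/3)·S^(1/2) = (1/0.026) × 9.367 × 1.073^(2/3) × 0.0055^(1/2) = 28.00 m³/s

28.0 m³/s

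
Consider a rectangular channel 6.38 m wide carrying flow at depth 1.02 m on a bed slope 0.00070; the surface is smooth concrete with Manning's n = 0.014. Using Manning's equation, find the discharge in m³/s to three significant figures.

10.4 m³/s

A = b·y = 6.38 × 1.02 = 6.508 m²
P = b + 2y = 6.38 + 2×1.02 = 8.420 m
R = A/P = 6.508/8.420 = 0.7729 m
Q = (1/n)·A·R^(2/3)·S^(1/2) = (1/0.014) × 6.508 × 0.7729^(2/3) × 0.00070^(1/2) = 10.36 m³/s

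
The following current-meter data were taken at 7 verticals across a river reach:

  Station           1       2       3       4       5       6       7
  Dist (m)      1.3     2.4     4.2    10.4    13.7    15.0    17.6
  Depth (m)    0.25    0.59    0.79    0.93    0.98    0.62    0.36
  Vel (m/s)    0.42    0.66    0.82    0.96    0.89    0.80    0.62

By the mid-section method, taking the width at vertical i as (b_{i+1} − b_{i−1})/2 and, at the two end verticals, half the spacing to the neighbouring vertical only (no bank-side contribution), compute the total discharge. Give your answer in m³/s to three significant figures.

w_1 = (2.4 − 1.3)/2 = 0.55 m; q_1 = 0.42 × 0.25 × 0.55 = 0.05775 m³/s
w_2 = (4.2 − 1.3)/2 = 1.45 m; q_2 = 0.66 × 0.59 × 1.45 = 0.5646 m³/s
w_3 = (10.4 − 2.4)/2 = 4 m; q_3 = 0.82 × 0.79 × 4 = 2.591 m³/s
w_4 = (13.7 − 4.2)/2 = 4.75 m; q_4 = 0.96 × 0.93 × 4.75 = 4.241 m³/s
w_5 = (15.0 − 10.4)/2 = 2.3 m; q_5 = 0.89 × 0.98 × 2.3 = 2.006 m³/s
w_6 = (17.6 − 13.7)/2 = 1.95 m; q_6 = 0.80 × 0.62 × 1.95 = 0.9672 m³/s
w_7 = (17.6 − 15.0)/2 = 1.3 m; q_7 = 0.62 × 0.36 × 1.3 = 0.2902 m³/s
Q = Σ qᵢ = 10.72 m³/s

10.7 m³/s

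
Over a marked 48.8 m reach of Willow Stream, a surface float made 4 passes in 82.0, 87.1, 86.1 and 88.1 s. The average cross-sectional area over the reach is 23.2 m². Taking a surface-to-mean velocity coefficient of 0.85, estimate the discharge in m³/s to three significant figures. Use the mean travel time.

t̄ = (82.0 + 87.1 + 86.1 + 88.1) / 4 = 85.825 s
v_surface = L / t̄ = 48.8 / 85.825 = 0.5686 m/s
v_mean = 0.85 × 0.5686 = 0.4833 m/s
Q = A × v_mean = 23.2 × 0.4833 = 11.21 m³/s

11.2 m³/s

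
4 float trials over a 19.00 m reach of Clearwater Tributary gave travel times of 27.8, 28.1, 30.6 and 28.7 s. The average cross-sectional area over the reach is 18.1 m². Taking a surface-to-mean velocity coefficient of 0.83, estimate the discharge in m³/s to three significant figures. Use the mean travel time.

9.91 m³/s

t̄ = (27.8 + 28.1 + 30.6 + 28.7) / 4 = 28.8 s
v_surface = L / t̄ = 19.00 / 28.8 = 0.6597 m/s
v_mean = 0.83 × 0.6597 = 0.5476 m/s
Q = A × v_mean = 18.1 × 0.5476 = 9.911 m³/s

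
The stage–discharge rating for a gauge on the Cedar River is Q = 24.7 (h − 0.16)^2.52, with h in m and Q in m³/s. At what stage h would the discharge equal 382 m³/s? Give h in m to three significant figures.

3.12 m

h − h₀ = (Q/C)^(1/b) = (382/24.7)^(1/2.52) = 2.965 m
h = 0.16 + 2.965 = 3.125 m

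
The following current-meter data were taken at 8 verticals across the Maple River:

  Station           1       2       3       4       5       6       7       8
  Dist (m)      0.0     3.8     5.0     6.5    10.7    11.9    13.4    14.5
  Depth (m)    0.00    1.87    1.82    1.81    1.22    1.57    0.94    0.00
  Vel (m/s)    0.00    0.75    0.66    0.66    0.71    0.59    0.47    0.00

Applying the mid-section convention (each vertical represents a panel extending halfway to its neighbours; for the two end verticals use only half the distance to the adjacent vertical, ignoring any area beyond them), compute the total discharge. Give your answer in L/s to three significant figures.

12700 L/s

w_2 = (5.0 − 0.0)/2 = 2.5 m; q_2 = 0.75 × 1.87 × 2.5 = 3.506 m³/s
w_3 = (6.5 − 3.8)/2 = 1.35 m; q_3 = 0.66 × 1.82 × 1.35 = 1.622 m³/s
w_4 = (10.7 − 5.0)/2 = 2.85 m; q_4 = 0.66 × 1.81 × 2.85 = 3.405 m³/s
w_5 = (11.9 − 6.5)/2 = 2.7 m; q_5 = 0.71 × 1.22 × 2.7 = 2.339 m³/s
w_6 = (13.4 − 10.7)/2 = 1.35 m; q_6 = 0.59 × 1.57 × 1.35 = 1.251 m³/s
w_7 = (14.5 − 11.9)/2 = 1.3 m; q_7 = 0.47 × 0.94 × 1.3 = 0.5743 m³/s
Stations 1, 8 contribute zero (depth or velocity is 0).
Q = Σ qᵢ = 12.70 m³/s
= 12.70 × 1000 = 12700 L/s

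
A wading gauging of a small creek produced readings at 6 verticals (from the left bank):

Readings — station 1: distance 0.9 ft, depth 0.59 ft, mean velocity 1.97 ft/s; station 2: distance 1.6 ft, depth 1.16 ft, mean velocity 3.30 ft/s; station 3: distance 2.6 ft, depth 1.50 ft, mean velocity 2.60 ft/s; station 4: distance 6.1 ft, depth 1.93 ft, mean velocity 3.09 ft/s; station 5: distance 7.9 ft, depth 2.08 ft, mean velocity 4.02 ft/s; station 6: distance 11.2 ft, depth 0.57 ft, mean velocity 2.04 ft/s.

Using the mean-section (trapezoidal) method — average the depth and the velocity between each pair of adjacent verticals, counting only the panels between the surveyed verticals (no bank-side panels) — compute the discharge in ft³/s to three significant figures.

48.7 ft³/s

Panel 1-2: Δb = 0.7 ft, d̄ = (0.59+1.16)/2 = 0.875, v̄ = (1.97+3.30)/2 = 2.635 → q = 0.7×0.875×2.635 = 1.614 ft³/s
Panel 2-3: Δb = 1 ft, d̄ = (1.16+1.50)/2 = 1.33, v̄ = (3.30+2.60)/2 = 2.95 → q = 1×1.33×2.95 = 3.924 ft³/s
Panel 3-4: Δb = 3.5 ft, d̄ = (1.50+1.93)/2 = 1.715, v̄ = (2.60+3.09)/2 = 2.845 → q = 3.5×1.715×2.845 = 17.08 ft³/s
Panel 4-5: Δb = 1.8 ft, d̄ = (1.93+2.08)/2 = 2.005, v̄ = (3.09+4.02)/2 = 3.555 → q = 1.8×2.005×3.555 = 12.83 ft³/s
Panel 5-6: Δb = 3.3 ft, d̄ = (2.08+0.57)/2 = 1.325, v̄ = (4.02+2.04)/2 = 3.03 → q = 3.3×1.325×3.03 = 13.25 ft³/s
Q = Σ q = 48.69 ft³/s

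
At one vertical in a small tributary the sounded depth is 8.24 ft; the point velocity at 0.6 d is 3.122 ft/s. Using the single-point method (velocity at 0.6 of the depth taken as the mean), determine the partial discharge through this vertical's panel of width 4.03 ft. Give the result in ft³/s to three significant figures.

104 ft³/s

v̄ = v₀.₆ = 3.122 ft/s
q = v̄ × d × w = 3.122 × 8.24 × 4.03 = 103.7 ft³/s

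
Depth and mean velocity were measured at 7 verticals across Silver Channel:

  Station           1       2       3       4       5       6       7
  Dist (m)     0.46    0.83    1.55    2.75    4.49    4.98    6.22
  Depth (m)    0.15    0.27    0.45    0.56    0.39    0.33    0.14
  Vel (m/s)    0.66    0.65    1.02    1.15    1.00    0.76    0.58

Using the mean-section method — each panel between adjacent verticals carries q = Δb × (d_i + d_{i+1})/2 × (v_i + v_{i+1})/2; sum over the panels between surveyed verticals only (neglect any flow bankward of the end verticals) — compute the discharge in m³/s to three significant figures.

Panel 1-2: Δb = 0.37 m, d̄ = (0.15+0.27)/2 = 0.21, v̄ = (0.66+0.65)/2 = 0.655 → q = 0.37×0.21×0.655 = 0.05089 m³/s
Panel 2-3: Δb = 0.72 m, d̄ = (0.27+0.45)/2 = 0.36, v̄ = (0.65+1.02)/2 = 0.835 → q = 0.72×0.36×0.835 = 0.2164 m³/s
Panel 3-4: Δb = 1.2 m, d̄ = (0.45+0.56)/2 = 0.505, v̄ = (1.02+1.15)/2 = 1.085 → q = 1.2×0.505×1.085 = 0.6575 m³/s
Panel 4-5: Δb = 1.74 m, d̄ = (0.56+0.39)/2 = 0.475, v̄ = (1.15+1.00)/2 = 1.075 → q = 1.74×0.475×1.075 = 0.8885 m³/s
Panel 5-6: Δb = 0.49 m, d̄ = (0.39+0.33)/2 = 0.36, v̄ = (1.00+0.76)/2 = 0.88 → q = 0.49×0.36×0.88 = 0.1552 m³/s
Panel 6-7: Δb = 1.24 m, d̄ = (0.33+0.14)/2 = 0.235, v̄ = (0.76+0.58)/2 = 0.67 → q = 1.24×0.235×0.67 = 0.1952 m³/s
Q = Σ q = 2.164 m³/s

2.16 m³/s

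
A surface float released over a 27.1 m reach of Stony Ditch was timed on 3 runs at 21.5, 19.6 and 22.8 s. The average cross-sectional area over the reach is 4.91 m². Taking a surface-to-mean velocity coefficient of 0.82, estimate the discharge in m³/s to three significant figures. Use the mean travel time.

t̄ = (21.5 + 19.6 + 22.8) / 3 = 21.3 s
v_surface = L / t̄ = 27.1 / 21.3 = 1.272 m/s
v_mean = 0.82 × 1.272 = 1.043 m/s
Q = A × v_mean = 4.91 × 1.043 = 5.123 m³/s

5.12 m³/s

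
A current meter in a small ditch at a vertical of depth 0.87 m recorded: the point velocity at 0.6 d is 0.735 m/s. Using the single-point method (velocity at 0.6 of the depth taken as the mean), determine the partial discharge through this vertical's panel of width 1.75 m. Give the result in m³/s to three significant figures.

1.12 m³/s

v̄ = v₀.₆ = 0.735 m/s
q = v̄ × d × w = 0.7350 × 0.87 × 1.75 = 1.119 m³/s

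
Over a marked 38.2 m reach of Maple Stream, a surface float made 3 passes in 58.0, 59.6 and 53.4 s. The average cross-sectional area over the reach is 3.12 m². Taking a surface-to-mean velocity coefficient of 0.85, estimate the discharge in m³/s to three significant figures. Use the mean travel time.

t̄ = (58.0 + 59.6 + 53.4) / 3 = 57 s
v_surface = L / t̄ = 38.2 / 57 = 0.6702 m/s
v_mean = 0.85 × 0.6702 = 0.5696 m/s
Q = A × v_mean = 3.12 × 0.5696 = 1.777 m³/s

1.78 m³/s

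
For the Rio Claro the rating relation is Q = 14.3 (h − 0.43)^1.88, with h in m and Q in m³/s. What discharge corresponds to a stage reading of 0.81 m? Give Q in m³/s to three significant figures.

Q = 14.3 × (0.81 − 0.43)^1.88 = 14.3 × 0.38^1.88 = 2.319 m³/s

2.32 m³/s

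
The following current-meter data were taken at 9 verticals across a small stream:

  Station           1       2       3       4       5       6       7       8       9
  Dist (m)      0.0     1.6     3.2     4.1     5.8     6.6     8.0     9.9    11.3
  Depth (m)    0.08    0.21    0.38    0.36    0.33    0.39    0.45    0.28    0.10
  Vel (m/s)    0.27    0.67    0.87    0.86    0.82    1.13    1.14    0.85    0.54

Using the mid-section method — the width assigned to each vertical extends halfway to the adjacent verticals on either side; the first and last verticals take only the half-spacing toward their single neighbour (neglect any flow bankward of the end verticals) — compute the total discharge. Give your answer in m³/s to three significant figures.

3.16 m³/s

w_1 = (1.6 − 0.0)/2 = 0.8 m; q_1 = 0.27 × 0.08 × 0.8 = 0.01728 m³/s
w_2 = (3.2 − 0.0)/2 = 1.6 m; q_2 = 0.67 × 0.21 × 1.6 = 0.2251 m³/s
w_3 = (4.1 − 1.6)/2 = 1.25 m; q_3 = 0.87 × 0.38 × 1.25 = 0.4133 m³/s
w_4 = (5.8 − 3.2)/2 = 1.3 m; q_4 = 0.86 × 0.36 × 1.3 = 0.4025 m³/s
w_5 = (6.6 − 4.1)/2 = 1.25 m; q_5 = 0.82 × 0.33 × 1.25 = 0.3383 m³/s
w_6 = (8.0 − 5.8)/2 = 1.1 m; q_6 = 1.13 × 0.39 × 1.1 = 0.4848 m³/s
w_7 = (9.9 − 6.6)/2 = 1.65 m; q_7 = 1.14 × 0.45 × 1.65 = 0.8465 m³/s
w_8 = (11.3 − 8.0)/2 = 1.65 m; q_8 = 0.85 × 0.28 × 1.65 = 0.3927 m³/s
w_9 = (11.3 − 9.9)/2 = 0.7 m; q_9 = 0.54 × 0.10 × 0.7 = 0.03780 m³/s
Q = Σ qᵢ = 3.158 m³/s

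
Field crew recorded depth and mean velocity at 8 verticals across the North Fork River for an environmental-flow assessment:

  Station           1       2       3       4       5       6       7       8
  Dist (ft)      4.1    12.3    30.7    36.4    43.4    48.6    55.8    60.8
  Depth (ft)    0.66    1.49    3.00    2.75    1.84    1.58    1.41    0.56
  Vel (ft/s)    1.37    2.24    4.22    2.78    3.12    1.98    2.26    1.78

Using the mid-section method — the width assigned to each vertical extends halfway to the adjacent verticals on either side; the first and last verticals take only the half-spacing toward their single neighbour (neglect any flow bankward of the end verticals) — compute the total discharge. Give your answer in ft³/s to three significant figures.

326 ft³/s

w_1 = (12.3 − 4.1)/2 = 4.1 ft; q_1 = 1.37 × 0.66 × 4.1 = 3.707 ft³/s
w_2 = (30.7 − 4.1)/2 = 13.3 ft; q_2 = 2.24 × 1.49 × 13.3 = 44.39 ft³/s
w_3 = (36.4 − 12.3)/2 = 12.05 ft; q_3 = 4.22 × 3.00 × 12.05 = 152.6 ft³/s
w_4 = (43.4 − 30.7)/2 = 6.35 ft; q_4 = 2.78 × 2.75 × 6.35 = 48.55 ft³/s
w_5 = (48.6 − 36.4)/2 = 6.1 ft; q_5 = 3.12 × 1.84 × 6.1 = 35.02 ft³/s
w_6 = (55.8 − 43.4)/2 = 6.2 ft; q_6 = 1.98 × 1.58 × 6.2 = 19.40 ft³/s
w_7 = (60.8 − 48.6)/2 = 6.1 ft; q_7 = 2.26 × 1.41 × 6.1 = 19.44 ft³/s
w_8 = (60.8 − 55.8)/2 = 2.5 ft; q_8 = 1.78 × 0.56 × 2.5 = 2.492 ft³/s
Q = Σ qᵢ = 325.5 ft³/s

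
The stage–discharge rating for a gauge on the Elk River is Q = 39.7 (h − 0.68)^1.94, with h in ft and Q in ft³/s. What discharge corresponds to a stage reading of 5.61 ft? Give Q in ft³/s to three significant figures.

877 ft³/s

Q = 39.7 × (5.61 − 0.68)^1.94 = 39.7 × 4.93^1.94 = 876.8 ft³/s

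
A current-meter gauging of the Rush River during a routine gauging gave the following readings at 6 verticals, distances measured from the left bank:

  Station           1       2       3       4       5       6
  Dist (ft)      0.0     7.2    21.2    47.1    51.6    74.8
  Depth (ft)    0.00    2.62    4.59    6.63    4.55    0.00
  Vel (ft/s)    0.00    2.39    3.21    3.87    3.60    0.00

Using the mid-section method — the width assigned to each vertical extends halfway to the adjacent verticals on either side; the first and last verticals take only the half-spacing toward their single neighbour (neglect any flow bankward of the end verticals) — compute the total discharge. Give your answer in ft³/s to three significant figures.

w_2 = (21.2 − 0.0)/2 = 10.6 ft; q_2 = 2.39 × 2.62 × 10.6 = 66.38 ft³/s
w_3 = (47.1 − 7.2)/2 = 19.95 ft; q_3 = 3.21 × 4.59 × 19.95 = 293.9 ft³/s
w_4 = (51.6 − 21.2)/2 = 15.2 ft; q_4 = 3.87 × 6.63 × 15.2 = 390.0 ft³/s
w_5 = (74.8 − 47.1)/2 = 13.85 ft; q_5 = 3.60 × 4.55 × 13.85 = 226.9 ft³/s
Stations 1, 6 contribute zero (depth or velocity is 0).
Q = Σ qᵢ = 977.2 ft³/s

977 ft³/s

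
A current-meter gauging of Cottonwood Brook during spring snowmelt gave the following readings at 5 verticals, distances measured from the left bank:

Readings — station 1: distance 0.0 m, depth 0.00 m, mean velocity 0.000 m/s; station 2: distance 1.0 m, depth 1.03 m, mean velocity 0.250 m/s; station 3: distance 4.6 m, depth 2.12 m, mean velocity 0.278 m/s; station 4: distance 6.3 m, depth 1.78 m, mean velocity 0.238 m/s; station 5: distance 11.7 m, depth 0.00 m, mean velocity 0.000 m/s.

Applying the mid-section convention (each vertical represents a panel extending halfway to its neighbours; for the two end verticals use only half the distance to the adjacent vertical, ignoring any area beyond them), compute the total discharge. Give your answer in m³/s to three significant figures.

w_2 = (4.6 − 0.0)/2 = 2.3 m; q_2 = 0.250 × 1.03 × 2.3 = 0.5923 m³/s
w_3 = (6.3 − 1.0)/2 = 2.65 m; q_3 = 0.278 × 2.12 × 2.65 = 1.562 m³/s
w_4 = (11.7 − 4.6)/2 = 3.55 m; q_4 = 0.238 × 1.78 × 3.55 = 1.504 m³/s
Stations 1, 5 contribute zero (depth or velocity is 0).
Q = Σ qᵢ = 3.658 m³/s

3.66 m³/s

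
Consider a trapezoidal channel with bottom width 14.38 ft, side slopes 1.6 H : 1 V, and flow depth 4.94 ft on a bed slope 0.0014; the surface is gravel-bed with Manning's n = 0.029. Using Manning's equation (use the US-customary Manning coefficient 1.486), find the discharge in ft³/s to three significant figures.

A = (b + z·y)·y = (14.38 + 1.6×4.94)×4.94 = 110.1 ft²
P = b + 2y√(1+z²) = 14.38 + 2×4.94×√(1+1.6²) = 33.02 ft
R = A/P = 110.1/33.02 = 3.334 ft
Q = (1.486/n)·A·R^(2/3)·S^(1/2) = (1.486/0.029) × 110.1 × 3.334^(2/3) × 0.0014^(1/2) = 471.0 ft³/s

471 ft³/s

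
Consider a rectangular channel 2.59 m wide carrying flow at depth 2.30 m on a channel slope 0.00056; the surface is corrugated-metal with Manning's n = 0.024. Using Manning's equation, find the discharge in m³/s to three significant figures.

A = b·y = 2.59 × 2.30 = 5.957 m²
P = b + 2y = 2.59 + 2×2.30 = 7.190 m
R = A/P = 5.957/7.190 = 0.8285 m
Q = (1/n)·A·R^(2/3)·S^(1/2) = (1/0.024) × 5.957 × 0.8285^(2/3) × 0.00056^(1/2) = 5.181 m³/s

5.18 m³/s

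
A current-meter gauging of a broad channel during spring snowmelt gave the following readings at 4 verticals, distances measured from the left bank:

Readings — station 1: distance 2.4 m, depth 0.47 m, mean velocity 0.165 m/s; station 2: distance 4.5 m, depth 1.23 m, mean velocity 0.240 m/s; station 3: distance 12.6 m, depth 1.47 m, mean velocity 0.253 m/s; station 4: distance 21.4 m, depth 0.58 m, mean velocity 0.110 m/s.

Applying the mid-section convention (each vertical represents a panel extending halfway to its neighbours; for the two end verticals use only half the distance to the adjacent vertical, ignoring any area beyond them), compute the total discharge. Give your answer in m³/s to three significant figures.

5.01 m³/s

w_1 = (4.5 − 2.4)/2 = 1.05 m; q_1 = 0.165 × 0.47 × 1.05 = 0.08143 m³/s
w_2 = (12.6 − 2.4)/2 = 5.1 m; q_2 = 0.240 × 1.23 × 5.1 = 1.506 m³/s
w_3 = (21.4 − 4.5)/2 = 8.45 m; q_3 = 0.253 × 1.47 × 8.45 = 3.143 m³/s
w_4 = (21.4 − 12.6)/2 = 4.4 m; q_4 = 0.110 × 0.58 × 4.4 = 0.2807 m³/s
Q = Σ qᵢ = 5.010 m³/s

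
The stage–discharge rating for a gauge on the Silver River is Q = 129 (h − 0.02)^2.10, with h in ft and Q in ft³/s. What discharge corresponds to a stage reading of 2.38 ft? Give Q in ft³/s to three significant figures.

783 ft³/s

Q = 129 × (2.38 − 0.02)^2.10 = 129 × 2.36^2.10 = 782.9 ft³/s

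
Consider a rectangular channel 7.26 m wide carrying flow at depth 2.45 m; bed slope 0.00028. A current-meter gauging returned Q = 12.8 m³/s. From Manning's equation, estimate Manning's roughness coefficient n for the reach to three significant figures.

A = b·y = 7.26 × 2.45 = 17.79 m²
P = b + 2y = 7.26 + 2×2.45 = 12.16 m
R = A/P = 17.79/12.16 = 1.463 m
n = (1/Q)·A·R^(2/3)·S^(1/2) = (1/12.8) × 17.79 × 1.289 × 0.01673 = 0.02996

0.0300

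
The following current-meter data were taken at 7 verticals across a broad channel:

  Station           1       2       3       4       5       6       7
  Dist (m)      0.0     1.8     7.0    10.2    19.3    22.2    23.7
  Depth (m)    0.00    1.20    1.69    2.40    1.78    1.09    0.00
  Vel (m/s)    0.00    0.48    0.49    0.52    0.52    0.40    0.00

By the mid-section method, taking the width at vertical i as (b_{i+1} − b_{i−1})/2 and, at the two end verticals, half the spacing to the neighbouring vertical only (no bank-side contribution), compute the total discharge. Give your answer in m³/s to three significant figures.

19.7 m³/s

w_2 = (7.0 − 0.0)/2 = 3.5 m; q_2 = 0.48 × 1.20 × 3.5 = 2.016 m³/s
w_3 = (10.2 − 1.8)/2 = 4.2 m; q_3 = 0.49 × 1.69 × 4.2 = 3.478 m³/s
w_4 = (19.3 − 7.0)/2 = 6.15 m; q_4 = 0.52 × 2.40 × 6.15 = 7.675 m³/s
w_5 = (22.2 − 10.2)/2 = 6 m; q_5 = 0.52 × 1.78 × 6 = 5.554 m³/s
w_6 = (23.7 − 19.3)/2 = 2.2 m; q_6 = 0.40 × 1.09 × 2.2 = 0.9592 m³/s
Stations 1, 7 contribute zero (depth or velocity is 0).
Q = Σ qᵢ = 19.68 m³/s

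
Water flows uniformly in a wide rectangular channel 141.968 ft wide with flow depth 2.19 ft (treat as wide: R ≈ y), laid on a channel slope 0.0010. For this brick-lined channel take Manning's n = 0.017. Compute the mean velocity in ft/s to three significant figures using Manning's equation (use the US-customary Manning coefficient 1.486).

4.66 ft/s

A = b·y = 141.968 × 2.19 = 310.9 ft²
Wide channel: R ≈ y = 2.19 ft
Q = (1.486/n)·A·R^(2/3)·S^(1/2) = (1.486/0.017) × 310.9 × 2.190^(2/3) × 0.0010^(1/2) = 1449 ft³/s
V = Q/A = 1449/310.9 = 4.662 ft/s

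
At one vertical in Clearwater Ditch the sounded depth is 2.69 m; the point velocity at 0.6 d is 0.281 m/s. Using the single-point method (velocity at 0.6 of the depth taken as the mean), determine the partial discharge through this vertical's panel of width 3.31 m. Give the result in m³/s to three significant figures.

2.50 m³/s

v̄ = v₀.₆ = 0.281 m/s
q = v̄ × d × w = 0.2810 × 2.69 × 3.31 = 2.502 m³/s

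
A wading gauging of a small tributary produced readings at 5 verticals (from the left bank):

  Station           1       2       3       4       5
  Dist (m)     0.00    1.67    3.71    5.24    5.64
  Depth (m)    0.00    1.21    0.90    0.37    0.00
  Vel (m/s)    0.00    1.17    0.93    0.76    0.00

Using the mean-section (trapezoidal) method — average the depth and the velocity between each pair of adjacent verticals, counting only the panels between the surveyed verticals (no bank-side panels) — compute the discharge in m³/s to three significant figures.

3.70 m³/s

Panel 1-2: Δb = 1.67 m, d̄ = (0.00+1.21)/2 = 0.605, v̄ = (0.00+1.17)/2 = 0.585 → q = 1.67×0.605×0.585 = 0.5911 m³/s
Panel 2-3: Δb = 2.04 m, d̄ = (1.21+0.90)/2 = 1.055, v̄ = (1.17+0.93)/2 = 1.05 → q = 2.04×1.055×1.05 = 2.260 m³/s
Panel 3-4: Δb = 1.53 m, d̄ = (0.90+0.37)/2 = 0.635, v̄ = (0.93+0.76)/2 = 0.845 → q = 1.53×0.635×0.845 = 0.8210 m³/s
Panel 4-5: Δb = 0.4 m, d̄ = (0.37+0.00)/2 = 0.185, v̄ = (0.76+0.00)/2 = 0.38 → q = 0.4×0.185×0.38 = 0.02812 m³/s
Q = Σ q = 3.700 m³/s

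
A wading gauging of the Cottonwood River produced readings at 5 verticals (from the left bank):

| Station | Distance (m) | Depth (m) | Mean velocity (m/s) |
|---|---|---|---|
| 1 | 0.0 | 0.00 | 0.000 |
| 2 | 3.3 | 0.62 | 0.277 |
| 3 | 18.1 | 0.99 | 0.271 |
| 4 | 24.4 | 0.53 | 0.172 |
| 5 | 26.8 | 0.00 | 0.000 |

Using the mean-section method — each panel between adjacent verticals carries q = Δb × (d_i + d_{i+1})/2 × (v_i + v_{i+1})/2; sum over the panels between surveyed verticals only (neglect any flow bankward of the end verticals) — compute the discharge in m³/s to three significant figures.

4.52 m³/s

Panel 1-2: Δb = 3.3 m, d̄ = (0.00+0.62)/2 = 0.31, v̄ = (0.000+0.277)/2 = 0.1385 → q = 3.3×0.31×0.1385 = 0.1417 m³/s
Panel 2-3: Δb = 14.8 m, d̄ = (0.62+0.99)/2 = 0.805, v̄ = (0.277+0.271)/2 = 0.274 → q = 14.8×0.805×0.274 = 3.264 m³/s
Panel 3-4: Δb = 6.3 m, d̄ = (0.99+0.53)/2 = 0.76, v̄ = (0.271+0.172)/2 = 0.2215 → q = 6.3×0.76×0.2215 = 1.061 m³/s
Panel 4-5: Δb = 2.4 m, d̄ = (0.53+0.00)/2 = 0.265, v̄ = (0.172+0.000)/2 = 0.086 → q = 2.4×0.265×0.086 = 0.05470 m³/s
Q = Σ q = 4.521 m³/s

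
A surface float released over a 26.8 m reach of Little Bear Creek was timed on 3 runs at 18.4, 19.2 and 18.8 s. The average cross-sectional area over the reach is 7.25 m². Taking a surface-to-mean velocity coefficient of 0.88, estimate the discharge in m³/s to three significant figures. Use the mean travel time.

t̄ = (18.4 + 19.2 + 18.8) / 3 = 18.8 s
v_surface = L / t̄ = 26.8 / 18.8 = 1.426 m/s
v_mean = 0.88 × 1.426 = 1.254 m/s
Q = A × v_mean = 7.25 × 1.254 = 9.095 m³/s

9.09 m³/s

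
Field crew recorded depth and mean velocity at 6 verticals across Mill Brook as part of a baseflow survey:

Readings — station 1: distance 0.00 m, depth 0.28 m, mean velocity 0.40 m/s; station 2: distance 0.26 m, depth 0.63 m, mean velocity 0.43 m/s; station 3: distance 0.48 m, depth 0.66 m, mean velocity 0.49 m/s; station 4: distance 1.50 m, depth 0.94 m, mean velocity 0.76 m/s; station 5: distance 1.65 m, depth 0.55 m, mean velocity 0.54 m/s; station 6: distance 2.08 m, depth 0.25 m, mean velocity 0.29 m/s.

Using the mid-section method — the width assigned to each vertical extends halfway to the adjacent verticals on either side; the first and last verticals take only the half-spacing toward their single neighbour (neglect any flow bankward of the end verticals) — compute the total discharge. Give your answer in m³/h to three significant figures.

2880 m³/h

w_1 = (0.26 − 0.00)/2 = 0.13 m; q_1 = 0.40 × 0.28 × 0.13 = 0.01456 m³/s
w_2 = (0.48 − 0.00)/2 = 0.24 m; q_2 = 0.43 × 0.63 × 0.24 = 0.06502 m³/s
w_3 = (1.50 − 0.26)/2 = 0.62 m; q_3 = 0.49 × 0.66 × 0.62 = 0.2005 m³/s
w_4 = (1.65 − 0.48)/2 = 0.585 m; q_4 = 0.76 × 0.94 × 0.585 = 0.4179 m³/s
w_5 = (2.08 − 1.50)/2 = 0.29 m; q_5 = 0.54 × 0.55 × 0.29 = 0.08613 m³/s
w_6 = (2.08 − 1.65)/2 = 0.215 m; q_6 = 0.29 × 0.25 × 0.215 = 0.01559 m³/s
Q = Σ qᵢ = 0.7997 m³/s
= 0.7997 × 3600 = 2879 m³/h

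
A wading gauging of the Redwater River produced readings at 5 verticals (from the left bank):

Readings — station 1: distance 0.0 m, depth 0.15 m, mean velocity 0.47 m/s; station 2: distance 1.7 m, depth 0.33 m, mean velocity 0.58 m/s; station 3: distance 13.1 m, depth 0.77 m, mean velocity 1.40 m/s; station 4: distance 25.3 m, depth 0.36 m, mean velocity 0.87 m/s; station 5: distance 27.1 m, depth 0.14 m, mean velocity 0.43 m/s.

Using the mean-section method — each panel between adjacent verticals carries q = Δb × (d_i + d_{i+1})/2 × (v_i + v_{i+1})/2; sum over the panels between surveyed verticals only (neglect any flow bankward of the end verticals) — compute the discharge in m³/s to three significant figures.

Panel 1-2: Δb = 1.7 m, d̄ = (0.15+0.33)/2 = 0.24, v̄ = (0.47+0.58)/2 = 0.525 → q = 1.7×0.24×0.525 = 0.2142 m³/s
Panel 2-3: Δb = 11.4 m, d̄ = (0.33+0.77)/2 = 0.55, v̄ = (0.58+1.40)/2 = 0.99 → q = 11.4×0.55×0.99 = 6.207 m³/s
Panel 3-4: Δb = 12.2 m, d̄ = (0.77+0.36)/2 = 0.565, v̄ = (1.40+0.87)/2 = 1.135 → q = 12.2×0.565×1.135 = 7.824 m³/s
Panel 4-5: Δb = 1.8 m, d̄ = (0.36+0.14)/2 = 0.25, v̄ = (0.87+0.43)/2 = 0.65 → q = 1.8×0.25×0.65 = 0.2925 m³/s
Q = Σ q = 14.54 m³/s

14.5 m³/s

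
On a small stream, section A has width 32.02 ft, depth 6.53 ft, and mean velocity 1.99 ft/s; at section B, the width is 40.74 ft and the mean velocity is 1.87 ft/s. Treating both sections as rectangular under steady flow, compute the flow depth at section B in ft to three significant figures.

5.46 ft

Q = A₁V₁ = (32.02×6.53) × 1.99 = 416.1 ft³/s
d₂ = Q/(b₂ V₂) = 416.1/(40.74×1.87) = 5.462 ft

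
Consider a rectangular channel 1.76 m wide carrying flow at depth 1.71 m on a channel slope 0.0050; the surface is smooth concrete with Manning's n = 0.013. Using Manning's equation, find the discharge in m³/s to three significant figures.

A = b·y = 1.76 × 1.71 = 3.010 m²
P = b + 2y = 1.76 + 2×1.71 = 5.180 m
R = A/P = 3.010/5.180 = 0.5810 m
Q = (1/n)·A·R^(2/3)·S^(1/2) = (1/0.013) × 3.010 × 0.5810^(2/3) × 0.0050^(1/2) = 11.40 m³/s

11.4 m³/s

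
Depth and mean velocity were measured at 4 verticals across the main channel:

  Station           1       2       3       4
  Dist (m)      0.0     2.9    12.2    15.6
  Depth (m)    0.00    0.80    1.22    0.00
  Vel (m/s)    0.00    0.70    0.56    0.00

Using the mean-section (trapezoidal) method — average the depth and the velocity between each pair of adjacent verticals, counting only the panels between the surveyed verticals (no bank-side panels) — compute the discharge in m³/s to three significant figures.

Panel 1-2: Δb = 2.9 m, d̄ = (0.00+0.80)/2 = 0.4, v̄ = (0.00+0.70)/2 = 0.35 → q = 2.9×0.4×0.35 = 0.4060 m³/s
Panel 2-3: Δb = 9.3 m, d̄ = (0.80+1.22)/2 = 1.01, v̄ = (0.70+0.56)/2 = 0.63 → q = 9.3×1.01×0.63 = 5.918 m³/s
Panel 3-4: Δb = 3.4 m, d̄ = (1.22+0.00)/2 = 0.61, v̄ = (0.56+0.00)/2 = 0.28 → q = 3.4×0.61×0.28 = 0.5807 m³/s
Q = Σ q = 6.904 m³/s

6.90 m³/s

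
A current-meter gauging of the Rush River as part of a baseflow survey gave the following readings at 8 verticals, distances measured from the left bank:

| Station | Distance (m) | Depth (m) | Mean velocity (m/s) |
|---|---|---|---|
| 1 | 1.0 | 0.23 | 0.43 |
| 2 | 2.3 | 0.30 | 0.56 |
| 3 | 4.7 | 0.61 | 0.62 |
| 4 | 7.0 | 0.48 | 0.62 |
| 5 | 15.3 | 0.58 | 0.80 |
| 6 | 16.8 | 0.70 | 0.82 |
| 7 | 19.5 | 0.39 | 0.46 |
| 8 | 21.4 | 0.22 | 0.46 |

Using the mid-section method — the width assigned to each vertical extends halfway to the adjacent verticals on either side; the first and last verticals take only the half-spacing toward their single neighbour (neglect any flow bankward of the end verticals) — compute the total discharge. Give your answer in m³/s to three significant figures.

w_1 = (2.3 − 1.0)/2 = 0.65 m; q_1 = 0.43 × 0.23 × 0.65 = 0.06429 m³/s
w_2 = (4.7 − 1.0)/2 = 1.85 m; q_2 = 0.56 × 0.30 × 1.85 = 0.3108 m³/s
w_3 = (7.0 − 2.3)/2 = 2.35 m; q_3 = 0.62 × 0.61 × 2.35 = 0.8888 m³/s
w_4 = (15.3 − 4.7)/2 = 5.3 m; q_4 = 0.62 × 0.48 × 5.3 = 1.577 m³/s
w_5 = (16.8 − 7.0)/2 = 4.9 m; q_5 = 0.80 × 0.58 × 4.9 = 2.274 m³/s
w_6 = (19.5 − 15.3)/2 = 2.1 m; q_6 = 0.82 × 0.70 × 2.1 = 1.205 m³/s
w_7 = (21.4 − 16.8)/2 = 2.3 m; q_7 = 0.46 × 0.39 × 2.3 = 0.4126 m³/s
w_8 = (21.4 − 19.5)/2 = 0.95 m; q_8 = 0.46 × 0.22 × 0.95 = 0.09614 m³/s
Q = Σ qᵢ = 6.829 m³/s

6.83 m³/s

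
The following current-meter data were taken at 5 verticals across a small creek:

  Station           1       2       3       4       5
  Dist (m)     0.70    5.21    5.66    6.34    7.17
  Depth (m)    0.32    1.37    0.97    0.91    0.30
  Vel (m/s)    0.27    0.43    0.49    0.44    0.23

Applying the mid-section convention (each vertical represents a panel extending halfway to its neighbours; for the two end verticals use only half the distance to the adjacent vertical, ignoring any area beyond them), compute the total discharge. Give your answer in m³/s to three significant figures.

2.26 m³/s

w_1 = (5.21 − 0.70)/2 = 2.255 m; q_1 = 0.27 × 0.32 × 2.255 = 0.1948 m³/s
w_2 = (5.66 − 0.70)/2 = 2.48 m; q_2 = 0.43 × 1.37 × 2.48 = 1.461 m³/s
w_3 = (6.34 − 5.21)/2 = 0.565 m; q_3 = 0.49 × 0.97 × 0.565 = 0.2685 m³/s
w_4 = (7.17 − 5.66)/2 = 0.755 m; q_4 = 0.44 × 0.91 × 0.755 = 0.3023 m³/s
w_5 = (7.17 − 6.34)/2 = 0.415 m; q_5 = 0.23 × 0.30 × 0.415 = 0.02864 m³/s
Q = Σ qᵢ = 2.255 m³/s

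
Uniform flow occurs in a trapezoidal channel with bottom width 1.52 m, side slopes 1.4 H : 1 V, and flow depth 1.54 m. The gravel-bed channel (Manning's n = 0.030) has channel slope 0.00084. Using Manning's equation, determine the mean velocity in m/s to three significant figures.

0.853 m/s

A = (b + z·y)·y = (1.52 + 1.4×1.54)×1.54 = 5.661 m²
P = b + 2y√(1+z²) = 1.52 + 2×1.54×√(1+1.4²) = 6.819 m
R = A/P = 5.661/6.819 = 0.8302 m
Q = (1/n)·A·R^(2/3)·S^(1/2) = (1/0.030) × 5.661 × 0.8302^(2/3) × 0.00084^(1/2) = 4.831 m³/s
V = Q/A = 4.831/5.661 = 0.8534 m/s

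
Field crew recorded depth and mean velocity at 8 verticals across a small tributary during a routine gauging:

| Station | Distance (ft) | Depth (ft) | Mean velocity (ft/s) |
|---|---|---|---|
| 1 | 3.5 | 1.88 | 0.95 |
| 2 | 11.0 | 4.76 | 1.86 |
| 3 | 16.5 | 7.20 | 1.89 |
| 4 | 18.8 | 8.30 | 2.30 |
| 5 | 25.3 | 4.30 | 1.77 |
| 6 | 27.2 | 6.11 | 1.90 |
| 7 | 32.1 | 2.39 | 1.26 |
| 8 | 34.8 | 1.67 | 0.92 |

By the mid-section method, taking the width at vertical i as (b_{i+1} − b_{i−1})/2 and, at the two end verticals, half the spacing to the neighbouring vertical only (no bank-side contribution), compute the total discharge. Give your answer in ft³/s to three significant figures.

286 ft³/s

w_1 = (11.0 − 3.5)/2 = 3.75 ft; q_1 = 0.95 × 1.88 × 3.75 = 6.698 ft³/s
w_2 = (16.5 − 3.5)/2 = 6.5 ft; q_2 = 1.86 × 4.76 × 6.5 = 57.55 ft³/s
w_3 = (18.8 − 11.0)/2 = 3.9 ft; q_3 = 1.89 × 7.20 × 3.9 = 53.07 ft³/s
w_4 = (25.3 − 16.5)/2 = 4.4 ft; q_4 = 2.30 × 8.30 × 4.4 = 84.00 ft³/s
w_5 = (27.2 − 18.8)/2 = 4.2 ft; q_5 = 1.77 × 4.30 × 4.2 = 31.97 ft³/s
w_6 = (32.1 − 25.3)/2 = 3.4 ft; q_6 = 1.90 × 6.11 × 3.4 = 39.47 ft³/s
w_7 = (34.8 − 27.2)/2 = 3.8 ft; q_7 = 1.26 × 2.39 × 3.8 = 11.44 ft³/s
w_8 = (34.8 − 32.1)/2 = 1.35 ft; q_8 = 0.92 × 1.67 × 1.35 = 2.074 ft³/s
Q = Σ qᵢ = 286.3 ft³/s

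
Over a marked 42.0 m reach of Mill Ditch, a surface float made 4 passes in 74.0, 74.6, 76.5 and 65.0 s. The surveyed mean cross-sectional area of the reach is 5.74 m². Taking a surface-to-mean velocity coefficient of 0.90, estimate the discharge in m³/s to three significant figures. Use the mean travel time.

t̄ = (74.0 + 74.6 + 76.5 + 65.0) / 4 = 72.525 s
v_surface = L / t̄ = 42.0 / 72.525 = 0.5791 m/s
v_mean = 0.90 × 0.5791 = 0.5212 m/s
Q = A × v_mean = 5.74 × 0.5212 = 2.992 m³/s

2.99 m³/s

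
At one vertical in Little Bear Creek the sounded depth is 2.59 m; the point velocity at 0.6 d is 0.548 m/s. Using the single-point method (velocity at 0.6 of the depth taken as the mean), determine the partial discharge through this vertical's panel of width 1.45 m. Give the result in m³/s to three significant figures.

2.06 m³/s

v̄ = v₀.₆ = 0.548 m/s
q = v̄ × d × w = 0.5480 × 2.59 × 1.45 = 2.058 m³/s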